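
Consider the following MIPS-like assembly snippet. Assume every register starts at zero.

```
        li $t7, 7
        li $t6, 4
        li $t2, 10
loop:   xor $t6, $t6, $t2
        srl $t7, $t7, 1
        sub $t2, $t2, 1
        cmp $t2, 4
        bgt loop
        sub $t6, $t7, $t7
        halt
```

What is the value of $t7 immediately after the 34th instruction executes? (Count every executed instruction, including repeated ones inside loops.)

after li $t7, 7: $t7=7
after li $t6, 4: $t6=4
after li $t2, 10: $t2=10
after xor $t6, $t6, $t2: $t6=4^10=14
after srl $t7, $t7, 1: $t7=7>>1=3
after sub $t2, $t2, 1: $t2=10-1=9
cmp $t2, 4  (cmp 9,4)
bgt loop: taken
after xor $t6, $t6, $t2: $t6=14^9=7
after srl $t7, $t7, 1: $t7=3>>1=1
after sub $t2, $t2, 1: $t2=9-1=8
cmp $t2, 4  (cmp 8,4)
bgt loop: taken
after xor $t6, $t6, $t2: $t6=7^8=15
after srl $t7, $t7, 1: $t7=1>>1=0
after sub $t2, $t2, 1: $t2=8-1=7
cmp $t2, 4  (cmp 7,4)
bgt loop: taken
after xor $t6, $t6, $t2: $t6=15^7=8
after srl $t7, $t7, 1: $t7=0>>1=0
after sub $t2, $t2, 1: $t2=7-1=6
cmp $t2, 4  (cmp 6,4)
bgt loop: taken
after xor $t6, $t6, $t2: $t6=8^6=14
after srl $t7, $t7, 1: $t7=0>>1=0
after sub $t2, $t2, 1: $t2=6-1=5
cmp $t2, 4  (cmp 5,4)
bgt loop: taken
after xor $t6, $t6, $t2: $t6=14^5=11
after srl $t7, $t7, 1: $t7=0>>1=0
after sub $t2, $t2, 1: $t2=5-1=4
cmp $t2, 4  (cmp 4,4)
bgt loop: not taken
after sub $t6, $t7, $t7: $t6=0-0=0
After step 34: $t7 = 0.

0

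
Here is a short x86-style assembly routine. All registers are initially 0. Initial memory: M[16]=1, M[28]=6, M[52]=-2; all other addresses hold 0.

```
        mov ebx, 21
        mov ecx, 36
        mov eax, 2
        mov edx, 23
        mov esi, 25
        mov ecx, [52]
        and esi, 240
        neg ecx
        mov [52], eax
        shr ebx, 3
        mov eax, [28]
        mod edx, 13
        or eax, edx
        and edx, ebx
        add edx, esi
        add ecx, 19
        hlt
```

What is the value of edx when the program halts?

ebx=21
ecx=36
eax=2
edx=23
esi=25
ecx=M[52]=-2
esi=25&240=16
ecx=-(-2)=2
mov [52], eax → M[52]=2
ebx=21>>3=2
eax=M[28]=6
edx=23%13=10
eax=6|10=14
edx=10&2=2
edx=2+16=18
ecx=2+19=21
halt.

18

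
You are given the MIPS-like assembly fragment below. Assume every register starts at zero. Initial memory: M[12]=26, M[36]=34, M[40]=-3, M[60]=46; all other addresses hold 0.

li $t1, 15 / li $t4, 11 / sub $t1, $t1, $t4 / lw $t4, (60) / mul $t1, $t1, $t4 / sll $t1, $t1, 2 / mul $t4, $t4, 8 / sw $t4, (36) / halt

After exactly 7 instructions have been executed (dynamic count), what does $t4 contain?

after li $t1, 15: $t1=15
after li $t4, 11: $t4=11
after sub $t1, $t1, $t4: $t1=15-11=4
after lw $t4, (60): $t4=M[60]=46
after mul $t1, $t1, $t4: $t1=4*46=184
after sll $t1, $t1, 2: $t1=184<<2=736
after mul $t4, $t4, 8: $t4=46*8=368
After step 7: $t4 = 368.

368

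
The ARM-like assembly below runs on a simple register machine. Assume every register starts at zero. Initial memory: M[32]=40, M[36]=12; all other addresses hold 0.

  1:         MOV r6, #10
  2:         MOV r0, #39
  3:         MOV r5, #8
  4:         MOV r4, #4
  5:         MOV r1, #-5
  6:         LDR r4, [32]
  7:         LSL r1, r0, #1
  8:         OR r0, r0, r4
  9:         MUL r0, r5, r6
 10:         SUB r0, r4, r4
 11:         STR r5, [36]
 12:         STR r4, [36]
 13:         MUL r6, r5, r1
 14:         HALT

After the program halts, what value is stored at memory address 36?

40

MOV r6, #10 → r6=10
MOV r0, #39 → r0=39
MOV r5, #8 → r5=8
MOV r4, #4 → r4=4
MOV r1, #-5 → r1=-5
LDR r4, [32] → r4=M[32]=40
LSL r1, r0, #1 → r1=39<<1=78
OR r0, r0, r4 → r0=39|40=47
MUL r0, r5, r6 → r0=8*10=80
SUB r0, r4, r4 → r0=40-40=0
STR r5, [36] → M[36]=8
STR r4, [36] → M[36]=40
MUL r6, r5, r1 → r6=8*78=624
halt.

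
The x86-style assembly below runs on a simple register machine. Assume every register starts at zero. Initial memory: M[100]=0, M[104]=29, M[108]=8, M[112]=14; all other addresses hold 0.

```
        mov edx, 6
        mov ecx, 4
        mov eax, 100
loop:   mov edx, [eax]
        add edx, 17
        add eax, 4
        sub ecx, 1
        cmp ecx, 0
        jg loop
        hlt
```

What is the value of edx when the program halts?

edx=6
ecx=4
eax=100
edx=M[100]=0
edx=0+17=17
eax=100+4=104
ecx=4-1=3
cmp ecx, 0  (cmp 3,0)
jg loop: taken
edx=M[104]=29
edx=29+17=46
eax=104+4=108
ecx=3-1=2
cmp ecx, 0  (cmp 2,0)
jg loop: taken
edx=M[108]=8
edx=8+17=25
eax=108+4=112
ecx=2-1=1
cmp ecx, 0  (cmp 1,0)
jg loop: taken
edx=M[112]=14
edx=14+17=31
eax=112+4=116
ecx=1-1=0
cmp ecx, 0  (cmp 0,0)
jg loop: not taken
halt.

31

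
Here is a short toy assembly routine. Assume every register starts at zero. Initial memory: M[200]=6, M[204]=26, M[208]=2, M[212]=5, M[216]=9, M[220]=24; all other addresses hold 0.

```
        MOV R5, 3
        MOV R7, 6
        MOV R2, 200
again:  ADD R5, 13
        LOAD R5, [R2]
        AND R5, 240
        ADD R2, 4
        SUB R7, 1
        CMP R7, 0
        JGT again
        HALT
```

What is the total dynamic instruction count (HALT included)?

after MOV R5, 3: R5=3
after MOV R7, 6: R7=6
after MOV R2, 200: R2=200
after ADD R5, 13: R5=3+13=16
after LOAD R5, [R2]: R5=M[200]=6
after AND R5, 240: R5=6&240=0
after ADD R2, 4: R2=200+4=204
after SUB R7, 1: R7=6-1=5
CMP R7, 0  (cmp 5,0)
JGT again: taken
after ADD R5, 13: R5=0+13=13
after LOAD R5, [R2]: R5=M[204]=26
after AND R5, 240: R5=26&240=16
after ADD R2, 4: R2=204+4=208
after SUB R7, 1: R7=5-1=4
CMP R7, 0  (cmp 4,0)
JGT again: taken
after ADD R5, 13: R5=16+13=29
after LOAD R5, [R2]: R5=M[208]=2
after AND R5, 240: R5=2&240=0
after ADD R2, 4: R2=208+4=212
after SUB R7, 1: R7=4-1=3
CMP R7, 0  (cmp 3,0)
JGT again: taken
after ADD R5, 13: R5=0+13=13
after LOAD R5, [R2]: R5=M[212]=5
after AND R5, 240: R5=5&240=0
after ADD R2, 4: R2=212+4=216
after SUB R7, 1: R7=3-1=2
CMP R7, 0  (cmp 2,0)
JGT again: taken
after ADD R5, 13: R5=0+13=13
after LOAD R5, [R2]: R5=M[216]=9
after AND R5, 240: R5=9&240=0
after ADD R2, 4: R2=216+4=220
after SUB R7, 1: R7=2-1=1
CMP R7, 0  (cmp 1,0)
JGT again: taken
after ADD R5, 13: R5=0+13=13
after LOAD R5, [R2]: R5=M[220]=24
after AND R5, 240: R5=24&240=16
after ADD R2, 4: R2=220+4=224
after SUB R7, 1: R7=1-1=0
CMP R7, 0  (cmp 0,0)
JGT again: not taken
halt.
Total executed instructions: 46.

46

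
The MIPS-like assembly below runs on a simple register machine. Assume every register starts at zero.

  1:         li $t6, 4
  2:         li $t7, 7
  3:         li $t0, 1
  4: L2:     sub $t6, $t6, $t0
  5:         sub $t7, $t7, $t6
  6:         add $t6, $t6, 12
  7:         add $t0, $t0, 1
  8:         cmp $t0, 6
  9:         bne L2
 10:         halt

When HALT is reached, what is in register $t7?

-98

$t6=4
$t7=7
$t0=1
$t6=4-1=3
$t7=7-3=4
$t6=3+12=15
$t0=1+1=2
cmp $t0, 6  (cmp 2,6)
bne L2: taken
$t6=15-2=13
$t7=4-13=-9
$t6=13+12=25
$t0=2+1=3
cmp $t0, 6  (cmp 3,6)
bne L2: taken
$t6=25-3=22
$t7=(-9)-22=-31
$t6=22+12=34
$t0=3+1=4
cmp $t0, 6  (cmp 4,6)
bne L2: taken
$t6=34-4=30
$t7=(-31)-30=-61
$t6=30+12=42
$t0=4+1=5
cmp $t0, 6  (cmp 5,6)
bne L2: taken
$t6=42-5=37
$t7=(-61)-37=-98
$t6=37+12=49
$t0=5+1=6
cmp $t0, 6  (cmp 6,6)
bne L2: not taken
halt.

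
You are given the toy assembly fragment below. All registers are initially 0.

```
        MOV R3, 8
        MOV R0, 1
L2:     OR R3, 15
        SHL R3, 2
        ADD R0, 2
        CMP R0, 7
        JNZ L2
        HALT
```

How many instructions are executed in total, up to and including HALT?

R3=8
R0=1
R3=8|15=15
R3=15<<2=60
R0=1+2=3
CMP R0, 7  (cmp 3,7)
JNZ L2: taken
R3=60|15=63
R3=63<<2=252
R0=3+2=5
CMP R0, 7  (cmp 5,7)
JNZ L2: taken
R3=252|15=255
R3=255<<2=1020
R0=5+2=7
CMP R0, 7  (cmp 7,7)
JNZ L2: not taken
halt.
Total executed instructions: 18.

18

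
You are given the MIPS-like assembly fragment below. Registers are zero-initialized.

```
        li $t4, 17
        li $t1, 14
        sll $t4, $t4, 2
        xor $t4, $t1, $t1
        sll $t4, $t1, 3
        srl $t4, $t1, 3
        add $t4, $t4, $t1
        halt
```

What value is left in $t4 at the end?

li $t4, 17 → $t4=17
li $t1, 14 → $t1=14
sll $t4, $t4, 2 → $t4=17<<2=68
xor $t4, $t1, $t1 → $t4=14^14=0
sll $t4, $t1, 3 → $t4=14<<3=112
srl $t4, $t1, 3 → $t4=14>>3=1
add $t4, $t4, $t1 → $t4=1+14=15
halt.

15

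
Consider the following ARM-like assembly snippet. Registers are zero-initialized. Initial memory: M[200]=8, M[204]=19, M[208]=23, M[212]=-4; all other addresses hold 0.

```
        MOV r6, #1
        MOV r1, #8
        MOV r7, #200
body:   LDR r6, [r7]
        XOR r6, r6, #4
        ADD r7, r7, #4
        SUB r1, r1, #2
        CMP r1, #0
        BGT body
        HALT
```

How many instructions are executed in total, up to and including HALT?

MOV r6, #1 → r6=1
MOV r1, #8 → r1=8
MOV r7, #200 → r7=200
LDR r6, [r7] → r6=M[200]=8
XOR r6, r6, #4 → r6=8^4=12
ADD r7, r7, #4 → r7=200+4=204
SUB r1, r1, #2 → r1=8-2=6
CMP r1, #0  (cmp 6,0)
BGT body: taken
LDR r6, [r7] → r6=M[204]=19
XOR r6, r6, #4 → r6=19^4=23
ADD r7, r7, #4 → r7=204+4=208
SUB r1, r1, #2 → r1=6-2=4
CMP r1, #0  (cmp 4,0)
BGT body: taken
LDR r6, [r7] → r6=M[208]=23
XOR r6, r6, #4 → r6=23^4=19
ADD r7, r7, #4 → r7=208+4=212
SUB r1, r1, #2 → r1=4-2=2
CMP r1, #0  (cmp 2,0)
BGT body: taken
LDR r6, [r7] → r6=M[212]=-4
XOR r6, r6, #4 → r6=(-4)^4=-8
ADD r7, r7, #4 → r7=212+4=216
SUB r1, r1, #2 → r1=2-2=0
CMP r1, #0  (cmp 0,0)
BGT body: not taken
halt.
Total executed instructions: 28.

28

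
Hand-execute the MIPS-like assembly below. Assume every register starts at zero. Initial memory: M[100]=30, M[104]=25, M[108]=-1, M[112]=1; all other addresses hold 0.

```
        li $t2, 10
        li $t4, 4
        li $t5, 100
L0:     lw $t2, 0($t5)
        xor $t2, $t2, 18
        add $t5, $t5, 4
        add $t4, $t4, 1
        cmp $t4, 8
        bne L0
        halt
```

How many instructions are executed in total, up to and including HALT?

after li $t2, 10: $t2=10
after li $t4, 4: $t4=4
after li $t5, 100: $t5=100
after lw $t2, 0($t5): $t2=M[100]=30
after xor $t2, $t2, 18: $t2=30^18=12
after add $t5, $t5, 4: $t5=100+4=104
after add $t4, $t4, 1: $t4=4+1=5
cmp $t4, 8  (cmp 5,8)
bne L0: taken
after lw $t2, 0($t5): $t2=M[104]=25
after xor $t2, $t2, 18: $t2=25^18=11
after add $t5, $t5, 4: $t5=104+4=108
after add $t4, $t4, 1: $t4=5+1=6
cmp $t4, 8  (cmp 6,8)
bne L0: taken
after lw $t2, 0($t5): $t2=M[108]=-1
after xor $t2, $t2, 18: $t2=(-1)^18=-19
after add $t5, $t5, 4: $t5=108+4=112
after add $t4, $t4, 1: $t4=6+1=7
cmp $t4, 8  (cmp 7,8)
bne L0: taken
after lw $t2, 0($t5): $t2=M[112]=1
after xor $t2, $t2, 18: $t2=1^18=19
after add $t5, $t5, 4: $t5=112+4=116
after add $t4, $t4, 1: $t4=7+1=8
cmp $t4, 8  (cmp 8,8)
bne L0: not taken
halt.
Total executed instructions: 28.

28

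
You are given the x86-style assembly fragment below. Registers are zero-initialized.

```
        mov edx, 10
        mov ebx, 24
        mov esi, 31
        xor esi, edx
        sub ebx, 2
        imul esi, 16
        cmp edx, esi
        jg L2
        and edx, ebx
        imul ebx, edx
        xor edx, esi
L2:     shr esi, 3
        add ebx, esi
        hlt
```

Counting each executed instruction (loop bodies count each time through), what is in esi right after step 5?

mov edx, 10 → edx=10
mov ebx, 24 → ebx=24
mov esi, 31 → esi=31
xor esi, edx → esi=31^10=21
sub ebx, 2 → ebx=24-2=22
After step 5: esi = 21.

21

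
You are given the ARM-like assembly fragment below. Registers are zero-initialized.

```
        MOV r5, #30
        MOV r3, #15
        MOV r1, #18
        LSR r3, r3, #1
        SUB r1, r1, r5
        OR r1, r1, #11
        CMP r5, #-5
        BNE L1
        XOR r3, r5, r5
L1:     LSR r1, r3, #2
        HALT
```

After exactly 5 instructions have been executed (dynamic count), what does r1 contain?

after MOV r5, #30: r5=30
after MOV r3, #15: r3=15
after MOV r1, #18: r1=18
after LSR r3, r3, #1: r3=15>>1=7
after SUB r1, r1, r5: r1=18-30=-12
After step 5: r1 = -12.

-12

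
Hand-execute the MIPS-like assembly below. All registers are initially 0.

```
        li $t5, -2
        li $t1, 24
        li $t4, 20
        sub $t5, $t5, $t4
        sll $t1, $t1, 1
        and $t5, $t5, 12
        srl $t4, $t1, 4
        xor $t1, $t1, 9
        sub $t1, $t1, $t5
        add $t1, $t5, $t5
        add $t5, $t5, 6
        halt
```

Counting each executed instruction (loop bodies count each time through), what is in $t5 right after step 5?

li $t5, -2 → $t5=-2
li $t1, 24 → $t1=24
li $t4, 20 → $t4=20
sub $t5, $t5, $t4 → $t5=(-2)-20=-22
sll $t1, $t1, 1 → $t1=24<<1=48
After step 5: $t5 = -22.

-22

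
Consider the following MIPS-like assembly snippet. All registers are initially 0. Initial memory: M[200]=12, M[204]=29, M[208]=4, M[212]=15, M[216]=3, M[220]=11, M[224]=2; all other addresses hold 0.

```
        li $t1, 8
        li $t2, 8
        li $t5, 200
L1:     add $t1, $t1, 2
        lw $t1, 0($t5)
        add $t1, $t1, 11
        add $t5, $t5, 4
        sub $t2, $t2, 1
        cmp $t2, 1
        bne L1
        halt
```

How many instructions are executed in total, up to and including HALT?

after li $t1, 8: $t1=8
after li $t2, 8: $t2=8
after li $t5, 200: $t5=200
after add $t1, $t1, 2: $t1=8+2=10
after lw $t1, 0($t5): $t1=M[200]=12
after add $t1, $t1, 11: $t1=12+11=23
after add $t5, $t5, 4: $t5=200+4=204
after sub $t2, $t2, 1: $t2=8-1=7
cmp $t2, 1  (cmp 7,1)
bne L1: taken
after add $t1, $t1, 2: $t1=23+2=25
after lw $t1, 0($t5): $t1=M[204]=29
after add $t1, $t1, 11: $t1=29+11=40
after add $t5, $t5, 4: $t5=204+4=208
after sub $t2, $t2, 1: $t2=7-1=6
cmp $t2, 1  (cmp 6,1)
bne L1: taken
after add $t1, $t1, 2: $t1=40+2=42
after lw $t1, 0($t5): $t1=M[208]=4
after add $t1, $t1, 11: $t1=4+11=15
after add $t5, $t5, 4: $t5=208+4=212
after sub $t2, $t2, 1: $t2=6-1=5
cmp $t2, 1  (cmp 5,1)
bne L1: taken
after add $t1, $t1, 2: $t1=15+2=17
after lw $t1, 0($t5): $t1=M[212]=15
after add $t1, $t1, 11: $t1=15+11=26
after add $t5, $t5, 4: $t5=212+4=216
after sub $t2, $t2, 1: $t2=5-1=4
cmp $t2, 1  (cmp 4,1)
bne L1: taken
after add $t1, $t1, 2: $t1=26+2=28
after lw $t1, 0($t5): $t1=M[216]=3
after add $t1, $t1, 11: $t1=3+11=14
after add $t5, $t5, 4: $t5=216+4=220
after sub $t2, $t2, 1: $t2=4-1=3
cmp $t2, 1  (cmp 3,1)
bne L1: taken
after add $t1, $t1, 2: $t1=14+2=16
after lw $t1, 0($t5): $t1=M[220]=11
after add $t1, $t1, 11: $t1=11+11=22
after add $t5, $t5, 4: $t5=220+4=224
after sub $t2, $t2, 1: $t2=3-1=2
cmp $t2, 1  (cmp 2,1)
bne L1: taken
after add $t1, $t1, 2: $t1=22+2=24
after lw $t1, 0($t5): $t1=M[224]=2
after add $t1, $t1, 11: $t1=2+11=13
after add $t5, $t5, 4: $t5=224+4=228
after sub $t2, $t2, 1: $t2=2-1=1
cmp $t2, 1  (cmp 1,1)
bne L1: not taken
halt.
Total executed instructions: 53.

53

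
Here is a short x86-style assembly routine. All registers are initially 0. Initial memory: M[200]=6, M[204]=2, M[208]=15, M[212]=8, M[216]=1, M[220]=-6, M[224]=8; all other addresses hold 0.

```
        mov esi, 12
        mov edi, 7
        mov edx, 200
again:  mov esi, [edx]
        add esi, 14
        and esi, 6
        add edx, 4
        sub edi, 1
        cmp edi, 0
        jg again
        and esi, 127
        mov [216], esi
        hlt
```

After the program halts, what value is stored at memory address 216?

6

esi=12
edi=7
edx=200
esi=M[200]=6
esi=6+14=20
esi=20&6=4
edx=200+4=204
edi=7-1=6
cmp edi, 0  (cmp 6,0)
jg again: taken
esi=M[204]=2
esi=2+14=16
esi=16&6=0
edx=204+4=208
edi=6-1=5
cmp edi, 0  (cmp 5,0)
jg again: taken
esi=M[208]=15
esi=15+14=29
esi=29&6=4
edx=208+4=212
edi=5-1=4
cmp edi, 0  (cmp 4,0)
jg again: taken
esi=M[212]=8
esi=8+14=22
esi=22&6=6
edx=212+4=216
edi=4-1=3
cmp edi, 0  (cmp 3,0)
jg again: taken
esi=M[216]=1
esi=1+14=15
esi=15&6=6
edx=216+4=220
edi=3-1=2
cmp edi, 0  (cmp 2,0)
jg again: taken
esi=M[220]=-6
esi=(-6)+14=8
esi=8&6=0
edx=220+4=224
edi=2-1=1
cmp edi, 0  (cmp 1,0)
jg again: taken
esi=M[224]=8
esi=8+14=22
esi=22&6=6
edx=224+4=228
edi=1-1=0
cmp edi, 0  (cmp 0,0)
jg again: not taken
esi=6&127=6
mov [216], esi → M[216]=6
halt.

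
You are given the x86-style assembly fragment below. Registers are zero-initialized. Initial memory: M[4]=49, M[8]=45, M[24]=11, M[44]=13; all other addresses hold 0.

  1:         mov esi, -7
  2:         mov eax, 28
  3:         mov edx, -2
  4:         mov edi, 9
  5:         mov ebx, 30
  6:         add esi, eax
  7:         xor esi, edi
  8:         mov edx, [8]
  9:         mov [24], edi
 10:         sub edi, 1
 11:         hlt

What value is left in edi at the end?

8

mov esi, -7 → esi=-7
mov eax, 28 → eax=28
mov edx, -2 → edx=-2
mov edi, 9 → edi=9
mov ebx, 30 → ebx=30
add esi, eax → esi=(-7)+28=21
xor esi, edi → esi=21^9=28
mov edx, [8] → edx=M[8]=45
mov [24], edi → M[24]=9
sub edi, 1 → edi=9-1=8
halt.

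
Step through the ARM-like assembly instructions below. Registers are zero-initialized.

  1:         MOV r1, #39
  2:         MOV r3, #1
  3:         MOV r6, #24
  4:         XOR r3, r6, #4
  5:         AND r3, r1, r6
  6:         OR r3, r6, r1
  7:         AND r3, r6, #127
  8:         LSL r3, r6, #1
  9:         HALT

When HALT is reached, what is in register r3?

48

r1=39
r3=1
r6=24
r3=24^4=28
r3=39&24=0
r3=24|39=63
r3=24&127=24
r3=24<<1=48
halt.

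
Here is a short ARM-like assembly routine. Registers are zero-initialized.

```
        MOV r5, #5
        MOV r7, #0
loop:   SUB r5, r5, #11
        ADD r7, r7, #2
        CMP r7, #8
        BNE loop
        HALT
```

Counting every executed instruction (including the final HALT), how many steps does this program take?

after MOV r5, #5: r5=5
after MOV r7, #0: r7=0
after SUB r5, r5, #11: r5=5-11=-6
after ADD r7, r7, #2: r7=0+2=2
CMP r7, #8  (cmp 2,8)
BNE loop: taken
after SUB r5, r5, #11: r5=(-6)-11=-17
after ADD r7, r7, #2: r7=2+2=4
CMP r7, #8  (cmp 4,8)
BNE loop: taken
after SUB r5, r5, #11: r5=(-17)-11=-28
after ADD r7, r7, #2: r7=4+2=6
CMP r7, #8  (cmp 6,8)
BNE loop: taken
after SUB r5, r5, #11: r5=(-28)-11=-39
after ADD r7, r7, #2: r7=6+2=8
CMP r7, #8  (cmp 8,8)
BNE loop: not taken
halt.
Total executed instructions: 19.

19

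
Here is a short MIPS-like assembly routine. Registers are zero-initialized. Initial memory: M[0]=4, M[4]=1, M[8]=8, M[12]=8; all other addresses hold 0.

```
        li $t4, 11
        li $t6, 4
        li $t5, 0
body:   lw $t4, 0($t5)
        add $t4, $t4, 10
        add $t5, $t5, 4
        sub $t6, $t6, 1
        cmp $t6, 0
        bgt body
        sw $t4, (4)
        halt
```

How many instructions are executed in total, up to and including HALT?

29

li $t4, 11 → $t4=11
li $t6, 4 → $t6=4
li $t5, 0 → $t5=0
lw $t4, 0($t5) → $t4=M[0]=4
add $t4, $t4, 10 → $t4=4+10=14
add $t5, $t5, 4 → $t5=0+4=4
sub $t6, $t6, 1 → $t6=4-1=3
cmp $t6, 0  (cmp 3,0)
bgt body: taken
lw $t4, 0($t5) → $t4=M[4]=1
add $t4, $t4, 10 → $t4=1+10=11
add $t5, $t5, 4 → $t5=4+4=8
sub $t6, $t6, 1 → $t6=3-1=2
cmp $t6, 0  (cmp 2,0)
bgt body: taken
lw $t4, 0($t5) → $t4=M[8]=8
add $t4, $t4, 10 → $t4=8+10=18
add $t5, $t5, 4 → $t5=8+4=12
sub $t6, $t6, 1 → $t6=2-1=1
cmp $t6, 0  (cmp 1,0)
bgt body: taken
lw $t4, 0($t5) → $t4=M[12]=8
add $t4, $t4, 10 → $t4=8+10=18
add $t5, $t5, 4 → $t5=12+4=16
sub $t6, $t6, 1 → $t6=1-1=0
cmp $t6, 0  (cmp 0,0)
bgt body: not taken
sw $t4, (4) → M[4]=18
halt.
Total executed instructions: 29.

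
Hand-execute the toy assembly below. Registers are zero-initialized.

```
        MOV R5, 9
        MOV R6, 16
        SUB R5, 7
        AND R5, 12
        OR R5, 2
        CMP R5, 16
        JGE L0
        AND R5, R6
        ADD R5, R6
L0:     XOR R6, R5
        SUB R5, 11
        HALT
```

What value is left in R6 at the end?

0

R5=9
R6=16
R5=9-7=2
R5=2&12=0
R5=0|2=2
CMP R5, 16  (cmp 2,16)
JGE L0: not taken
R5=2&16=0
R5=0+16=16
R6=16^16=0
R5=16-11=5
halt.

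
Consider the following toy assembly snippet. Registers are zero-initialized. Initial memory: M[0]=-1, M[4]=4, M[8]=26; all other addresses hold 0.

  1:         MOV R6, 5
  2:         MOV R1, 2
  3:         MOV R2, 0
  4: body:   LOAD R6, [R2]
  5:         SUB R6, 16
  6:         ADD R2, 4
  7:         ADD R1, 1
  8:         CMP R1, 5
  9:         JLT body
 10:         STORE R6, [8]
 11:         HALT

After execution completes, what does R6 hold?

R6=5
R1=2
R2=0
R6=M[0]=-1
R6=(-1)-16=-17
R2=0+4=4
R1=2+1=3
CMP R1, 5  (cmp 3,5)
JLT body: taken
R6=M[4]=4
R6=4-16=-12
R2=4+4=8
R1=3+1=4
CMP R1, 5  (cmp 4,5)
JLT body: taken
R6=M[8]=26
R6=26-16=10
R2=8+4=12
R1=4+1=5
CMP R1, 5  (cmp 5,5)
JLT body: not taken
STORE R6, [8] → M[8]=10
halt.

10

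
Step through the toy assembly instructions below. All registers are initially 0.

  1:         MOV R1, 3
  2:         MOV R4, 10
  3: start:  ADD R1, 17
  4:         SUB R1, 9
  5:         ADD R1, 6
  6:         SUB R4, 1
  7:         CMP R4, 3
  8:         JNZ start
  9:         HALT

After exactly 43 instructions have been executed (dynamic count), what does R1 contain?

R1=3
R4=10
R1=3+17=20
R1=20-9=11
R1=11+6=17
R4=10-1=9
CMP R4, 3  (cmp 9,3)
JNZ start: taken
R1=17+17=34
R1=34-9=25
R1=25+6=31
R4=9-1=8
CMP R4, 3  (cmp 8,3)
JNZ start: taken
R1=31+17=48
R1=48-9=39
R1=39+6=45
R4=8-1=7
CMP R4, 3  (cmp 7,3)
JNZ start: taken
R1=45+17=62
R1=62-9=53
R1=53+6=59
R4=7-1=6
CMP R4, 3  (cmp 6,3)
JNZ start: taken
R1=59+17=76
R1=76-9=67
R1=67+6=73
R4=6-1=5
CMP R4, 3  (cmp 5,3)
JNZ start: taken
R1=73+17=90
R1=90-9=81
R1=81+6=87
R4=5-1=4
CMP R4, 3  (cmp 4,3)
JNZ start: taken
R1=87+17=104
R1=104-9=95
R1=95+6=101
R4=4-1=3
CMP R4, 3  (cmp 3,3)
After step 43: R1 = 101.

101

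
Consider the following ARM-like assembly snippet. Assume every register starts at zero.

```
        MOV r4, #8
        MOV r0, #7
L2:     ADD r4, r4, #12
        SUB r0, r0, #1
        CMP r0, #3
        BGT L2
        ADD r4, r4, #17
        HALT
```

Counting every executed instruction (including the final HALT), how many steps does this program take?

r4=8
r0=7
r4=8+12=20
r0=7-1=6
CMP r0, #3  (cmp 6,3)
BGT L2: taken
r4=20+12=32
r0=6-1=5
CMP r0, #3  (cmp 5,3)
BGT L2: taken
r4=32+12=44
r0=5-1=4
CMP r0, #3  (cmp 4,3)
BGT L2: taken
r4=44+12=56
r0=4-1=3
CMP r0, #3  (cmp 3,3)
BGT L2: not taken
r4=56+17=73
halt.
Total executed instructions: 20.

20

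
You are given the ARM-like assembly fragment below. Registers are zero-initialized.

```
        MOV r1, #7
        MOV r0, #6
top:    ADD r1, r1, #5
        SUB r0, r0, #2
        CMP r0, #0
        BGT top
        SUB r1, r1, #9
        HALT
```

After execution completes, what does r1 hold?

13

after MOV r1, #7: r1=7
after MOV r0, #6: r0=6
after ADD r1, r1, #5: r1=7+5=12
after SUB r0, r0, #2: r0=6-2=4
CMP r0, #0  (cmp 4,0)
BGT top: taken
after ADD r1, r1, #5: r1=12+5=17
after SUB r0, r0, #2: r0=4-2=2
CMP r0, #0  (cmp 2,0)
BGT top: taken
after ADD r1, r1, #5: r1=17+5=22
after SUB r0, r0, #2: r0=2-2=0
CMP r0, #0  (cmp 0,0)
BGT top: not taken
after SUB r1, r1, #9: r1=22-9=13
halt.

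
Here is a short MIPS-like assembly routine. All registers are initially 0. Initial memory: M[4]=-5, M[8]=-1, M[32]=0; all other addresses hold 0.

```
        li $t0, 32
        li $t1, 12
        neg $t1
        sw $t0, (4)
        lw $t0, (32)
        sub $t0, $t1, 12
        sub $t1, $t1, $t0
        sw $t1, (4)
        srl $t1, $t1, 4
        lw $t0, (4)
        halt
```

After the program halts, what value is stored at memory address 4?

li $t0, 32 → $t0=32
li $t1, 12 → $t1=12
neg $t1 → $t1=-(12)=-12
sw $t0, (4) → M[4]=32
lw $t0, (32) → $t0=M[32]=0
sub $t0, $t1, 12 → $t0=(-12)-12=-24
sub $t1, $t1, $t0 → $t1=(-12)-(-24)=12
sw $t1, (4) → M[4]=12
srl $t1, $t1, 4 → $t1=12>>4=0
lw $t0, (4) → $t0=M[4]=12
halt.

12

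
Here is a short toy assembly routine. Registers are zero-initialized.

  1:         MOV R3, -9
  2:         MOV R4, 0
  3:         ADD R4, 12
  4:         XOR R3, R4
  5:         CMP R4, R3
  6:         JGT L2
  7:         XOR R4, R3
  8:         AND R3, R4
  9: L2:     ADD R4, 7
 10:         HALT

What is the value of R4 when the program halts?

R3=-9
R4=0
R4=0+12=12
R3=(-9)^12=-5
CMP R4, R3  (cmp 12,-5)
JGT L2: taken
R4=12+7=19
halt.

19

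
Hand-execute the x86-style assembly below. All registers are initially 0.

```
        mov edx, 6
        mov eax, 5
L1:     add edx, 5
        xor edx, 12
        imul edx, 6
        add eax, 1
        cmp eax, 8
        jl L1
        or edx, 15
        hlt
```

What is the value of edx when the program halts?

edx=6
eax=5
edx=6+5=11
edx=11^12=7
edx=7*6=42
eax=5+1=6
cmp eax, 8  (cmp 6,8)
jl L1: taken
edx=42+5=47
edx=47^12=35
edx=35*6=210
eax=6+1=7
cmp eax, 8  (cmp 7,8)
jl L1: taken
edx=210+5=215
edx=215^12=219
edx=219*6=1314
eax=7+1=8
cmp eax, 8  (cmp 8,8)
jl L1: not taken
edx=1314|15=1327
halt.

1327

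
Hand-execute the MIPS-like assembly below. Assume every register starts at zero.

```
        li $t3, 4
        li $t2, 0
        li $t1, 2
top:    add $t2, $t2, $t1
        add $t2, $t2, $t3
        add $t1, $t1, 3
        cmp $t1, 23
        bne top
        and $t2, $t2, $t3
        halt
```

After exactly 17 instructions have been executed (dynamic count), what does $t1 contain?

after li $t3, 4: $t3=4
after li $t2, 0: $t2=0
after li $t1, 2: $t1=2
after add $t2, $t2, $t1: $t2=0+2=2
after add $t2, $t2, $t3: $t2=2+4=6
after add $t1, $t1, 3: $t1=2+3=5
cmp $t1, 23  (cmp 5,23)
bne top: taken
after add $t2, $t2, $t1: $t2=6+5=11
after add $t2, $t2, $t3: $t2=11+4=15
after add $t1, $t1, 3: $t1=5+3=8
cmp $t1, 23  (cmp 8,23)
bne top: taken
after add $t2, $t2, $t1: $t2=15+8=23
after add $t2, $t2, $t3: $t2=23+4=27
after add $t1, $t1, 3: $t1=8+3=11
cmp $t1, 23  (cmp 11,23)
After step 17: $t1 = 11.

11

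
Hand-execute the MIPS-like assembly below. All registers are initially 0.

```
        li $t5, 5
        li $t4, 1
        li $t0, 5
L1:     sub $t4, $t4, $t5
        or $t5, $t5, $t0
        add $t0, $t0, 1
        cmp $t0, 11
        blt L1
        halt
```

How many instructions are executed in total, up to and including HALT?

li $t5, 5 → $t5=5
li $t4, 1 → $t4=1
li $t0, 5 → $t0=5
sub $t4, $t4, $t5 → $t4=1-5=-4
or $t5, $t5, $t0 → $t5=5|5=5
add $t0, $t0, 1 → $t0=5+1=6
cmp $t0, 11  (cmp 6,11)
blt L1: taken
sub $t4, $t4, $t5 → $t4=(-4)-5=-9
or $t5, $t5, $t0 → $t5=5|6=7
add $t0, $t0, 1 → $t0=6+1=7
cmp $t0, 11  (cmp 7,11)
blt L1: taken
sub $t4, $t4, $t5 → $t4=(-9)-7=-16
or $t5, $t5, $t0 → $t5=7|7=7
add $t0, $t0, 1 → $t0=7+1=8
cmp $t0, 11  (cmp 8,11)
blt L1: taken
sub $t4, $t4, $t5 → $t4=(-16)-7=-23
or $t5, $t5, $t0 → $t5=7|8=15
add $t0, $t0, 1 → $t0=8+1=9
cmp $t0, 11  (cmp 9,11)
blt L1: taken
sub $t4, $t4, $t5 → $t4=(-23)-15=-38
or $t5, $t5, $t0 → $t5=15|9=15
add $t0, $t0, 1 → $t0=9+1=10
cmp $t0, 11  (cmp 10,11)
blt L1: taken
sub $t4, $t4, $t5 → $t4=(-38)-15=-53
or $t5, $t5, $t0 → $t5=15|10=15
add $t0, $t0, 1 → $t0=10+1=11
cmp $t0, 11  (cmp 11,11)
blt L1: not taken
halt.
Total executed instructions: 34.

34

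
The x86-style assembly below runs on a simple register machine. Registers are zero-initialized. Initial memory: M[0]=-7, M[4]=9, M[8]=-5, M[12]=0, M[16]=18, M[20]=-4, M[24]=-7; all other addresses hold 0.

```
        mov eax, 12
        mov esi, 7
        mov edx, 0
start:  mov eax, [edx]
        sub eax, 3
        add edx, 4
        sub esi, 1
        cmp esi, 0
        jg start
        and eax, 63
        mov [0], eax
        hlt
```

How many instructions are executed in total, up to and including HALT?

after mov eax, 12: eax=12
after mov esi, 7: esi=7
after mov edx, 0: edx=0
after mov eax, [edx]: eax=M[0]=-7
after sub eax, 3: eax=(-7)-3=-10
after add edx, 4: edx=0+4=4
after sub esi, 1: esi=7-1=6
cmp esi, 0  (cmp 6,0)
jg start: taken
after mov eax, [edx]: eax=M[4]=9
after sub eax, 3: eax=9-3=6
after add edx, 4: edx=4+4=8
after sub esi, 1: esi=6-1=5
cmp esi, 0  (cmp 5,0)
jg start: taken
after mov eax, [edx]: eax=M[8]=-5
after sub eax, 3: eax=(-5)-3=-8
after add edx, 4: edx=8+4=12
after sub esi, 1: esi=5-1=4
cmp esi, 0  (cmp 4,0)
jg start: taken
after mov eax, [edx]: eax=M[12]=0
after sub eax, 3: eax=0-3=-3
after add edx, 4: edx=12+4=16
after sub esi, 1: esi=4-1=3
cmp esi, 0  (cmp 3,0)
jg start: taken
after mov eax, [edx]: eax=M[16]=18
after sub eax, 3: eax=18-3=15
after add edx, 4: edx=16+4=20
after sub esi, 1: esi=3-1=2
cmp esi, 0  (cmp 2,0)
jg start: taken
after mov eax, [edx]: eax=M[20]=-4
after sub eax, 3: eax=(-4)-3=-7
after add edx, 4: edx=20+4=24
after sub esi, 1: esi=2-1=1
cmp esi, 0  (cmp 1,0)
jg start: taken
after mov eax, [edx]: eax=M[24]=-7
after sub eax, 3: eax=(-7)-3=-10
after add edx, 4: edx=24+4=28
after sub esi, 1: esi=1-1=0
cmp esi, 0  (cmp 0,0)
jg start: not taken
after and eax, 63: eax=(-10)&63=54
mov [0], eax → M[0]=54
halt.
Total executed instructions: 48.

48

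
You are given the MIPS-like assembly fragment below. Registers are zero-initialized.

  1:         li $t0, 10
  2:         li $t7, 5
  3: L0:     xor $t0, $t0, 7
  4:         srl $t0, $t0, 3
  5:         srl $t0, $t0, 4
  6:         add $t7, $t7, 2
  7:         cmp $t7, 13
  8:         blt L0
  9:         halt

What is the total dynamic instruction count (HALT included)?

after li $t0, 10: $t0=10
after li $t7, 5: $t7=5
after xor $t0, $t0, 7: $t0=10^7=13
after srl $t0, $t0, 3: $t0=13>>3=1
after srl $t0, $t0, 4: $t0=1>>4=0
after add $t7, $t7, 2: $t7=5+2=7
cmp $t7, 13  (cmp 7,13)
blt L0: taken
after xor $t0, $t0, 7: $t0=0^7=7
after srl $t0, $t0, 3: $t0=7>>3=0
after srl $t0, $t0, 4: $t0=0>>4=0
after add $t7, $t7, 2: $t7=7+2=9
cmp $t7, 13  (cmp 9,13)
blt L0: taken
after xor $t0, $t0, 7: $t0=0^7=7
after srl $t0, $t0, 3: $t0=7>>3=0
after srl $t0, $t0, 4: $t0=0>>4=0
after add $t7, $t7, 2: $t7=9+2=11
cmp $t7, 13  (cmp 11,13)
blt L0: taken
after xor $t0, $t0, 7: $t0=0^7=7
after srl $t0, $t0, 3: $t0=7>>3=0
after srl $t0, $t0, 4: $t0=0>>4=0
after add $t7, $t7, 2: $t7=11+2=13
cmp $t7, 13  (cmp 13,13)
blt L0: not taken
halt.
Total executed instructions: 27.

27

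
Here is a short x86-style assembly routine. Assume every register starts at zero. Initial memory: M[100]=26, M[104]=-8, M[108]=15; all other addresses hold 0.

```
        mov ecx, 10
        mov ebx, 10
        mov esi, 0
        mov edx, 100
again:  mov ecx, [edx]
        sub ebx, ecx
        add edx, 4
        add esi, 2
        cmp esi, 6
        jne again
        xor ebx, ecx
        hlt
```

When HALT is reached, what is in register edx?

after mov ecx, 10: ecx=10
after mov ebx, 10: ebx=10
after mov esi, 0: esi=0
after mov edx, 100: edx=100
after mov ecx, [edx]: ecx=M[100]=26
after sub ebx, ecx: ebx=10-26=-16
after add edx, 4: edx=100+4=104
after add esi, 2: esi=0+2=2
cmp esi, 6  (cmp 2,6)
jne again: taken
after mov ecx, [edx]: ecx=M[104]=-8
after sub ebx, ecx: ebx=(-16)-(-8)=-8
after add edx, 4: edx=104+4=108
after add esi, 2: esi=2+2=4
cmp esi, 6  (cmp 4,6)
jne again: taken
after mov ecx, [edx]: ecx=M[108]=15
after sub ebx, ecx: ebx=(-8)-15=-23
after add edx, 4: edx=108+4=112
after add esi, 2: esi=4+2=6
cmp esi, 6  (cmp 6,6)
jne again: not taken
after xor ebx, ecx: ebx=(-23)^15=-26
halt.

112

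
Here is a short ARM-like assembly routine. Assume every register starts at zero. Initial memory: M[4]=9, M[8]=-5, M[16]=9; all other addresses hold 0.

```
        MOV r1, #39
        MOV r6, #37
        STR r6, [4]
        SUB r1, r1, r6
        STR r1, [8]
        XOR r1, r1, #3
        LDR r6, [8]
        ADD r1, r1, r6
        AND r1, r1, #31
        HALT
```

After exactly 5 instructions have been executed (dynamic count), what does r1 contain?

MOV r1, #39 → r1=39
MOV r6, #37 → r6=37
STR r6, [4] → M[4]=37
SUB r1, r1, r6 → r1=39-37=2
STR r1, [8] → M[8]=2
After step 5: r1 = 2.

2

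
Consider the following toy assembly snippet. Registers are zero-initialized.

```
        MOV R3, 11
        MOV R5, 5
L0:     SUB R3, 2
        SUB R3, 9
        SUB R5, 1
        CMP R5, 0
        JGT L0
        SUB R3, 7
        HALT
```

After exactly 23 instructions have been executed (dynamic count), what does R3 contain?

-35

after MOV R3, 11: R3=11
after MOV R5, 5: R5=5
after SUB R3, 2: R3=11-2=9
after SUB R3, 9: R3=9-9=0
after SUB R5, 1: R5=5-1=4
CMP R5, 0  (cmp 4,0)
JGT L0: taken
after SUB R3, 2: R3=0-2=-2
after SUB R3, 9: R3=(-2)-9=-11
after SUB R5, 1: R5=4-1=3
CMP R5, 0  (cmp 3,0)
JGT L0: taken
after SUB R3, 2: R3=(-11)-2=-13
after SUB R3, 9: R3=(-13)-9=-22
after SUB R5, 1: R5=3-1=2
CMP R5, 0  (cmp 2,0)
JGT L0: taken
after SUB R3, 2: R3=(-22)-2=-24
after SUB R3, 9: R3=(-24)-9=-33
after SUB R5, 1: R5=2-1=1
CMP R5, 0  (cmp 1,0)
JGT L0: taken
after SUB R3, 2: R3=(-33)-2=-35
After step 23: R3 = -35.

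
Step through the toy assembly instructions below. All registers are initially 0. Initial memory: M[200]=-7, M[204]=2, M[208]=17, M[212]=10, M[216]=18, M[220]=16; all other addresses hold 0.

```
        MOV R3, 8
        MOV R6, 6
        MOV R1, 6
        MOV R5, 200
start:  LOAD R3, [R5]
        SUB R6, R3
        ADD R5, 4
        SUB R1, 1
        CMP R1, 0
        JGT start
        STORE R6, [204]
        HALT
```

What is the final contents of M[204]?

R3=8
R6=6
R1=6
R5=200
R3=M[200]=-7
R6=6-(-7)=13
R5=200+4=204
R1=6-1=5
CMP R1, 0  (cmp 5,0)
JGT start: taken
R3=M[204]=2
R6=13-2=11
R5=204+4=208
R1=5-1=4
CMP R1, 0  (cmp 4,0)
JGT start: taken
R3=M[208]=17
R6=11-17=-6
R5=208+4=212
R1=4-1=3
CMP R1, 0  (cmp 3,0)
JGT start: taken
R3=M[212]=10
R6=(-6)-10=-16
R5=212+4=216
R1=3-1=2
CMP R1, 0  (cmp 2,0)
JGT start: taken
R3=M[216]=18
R6=(-16)-18=-34
R5=216+4=220
R1=2-1=1
CMP R1, 0  (cmp 1,0)
JGT start: taken
R3=M[220]=16
R6=(-34)-16=-50
R5=220+4=224
R1=1-1=0
CMP R1, 0  (cmp 0,0)
JGT start: not taken
STORE R6, [204] → M[204]=-50
halt.

-50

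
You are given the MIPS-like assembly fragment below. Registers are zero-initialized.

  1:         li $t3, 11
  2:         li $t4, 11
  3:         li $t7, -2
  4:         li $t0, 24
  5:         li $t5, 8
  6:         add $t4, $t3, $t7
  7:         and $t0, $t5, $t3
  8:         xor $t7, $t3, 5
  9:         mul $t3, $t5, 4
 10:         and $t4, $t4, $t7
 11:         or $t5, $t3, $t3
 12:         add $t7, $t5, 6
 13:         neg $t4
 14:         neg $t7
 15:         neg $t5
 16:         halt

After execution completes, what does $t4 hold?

-8

after li $t3, 11: $t3=11
after li $t4, 11: $t4=11
after li $t7, -2: $t7=-2
after li $t0, 24: $t0=24
after li $t5, 8: $t5=8
after add $t4, $t3, $t7: $t4=11+(-2)=9
after and $t0, $t5, $t3: $t0=8&11=8
after xor $t7, $t3, 5: $t7=11^5=14
after mul $t3, $t5, 4: $t3=8*4=32
after and $t4, $t4, $t7: $t4=9&14=8
after or $t5, $t3, $t3: $t5=32|32=32
after add $t7, $t5, 6: $t7=32+6=38
after neg $t4: $t4=-(8)=-8
after neg $t7: $t7=-(38)=-38
after neg $t5: $t5=-(32)=-32
halt.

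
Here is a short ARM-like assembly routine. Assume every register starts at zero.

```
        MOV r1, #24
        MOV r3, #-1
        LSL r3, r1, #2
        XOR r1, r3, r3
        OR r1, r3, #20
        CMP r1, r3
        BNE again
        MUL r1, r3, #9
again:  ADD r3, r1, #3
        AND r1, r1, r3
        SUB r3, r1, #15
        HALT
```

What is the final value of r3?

r1=24
r3=-1
r3=24<<2=96
r1=96^96=0
r1=96|20=116
CMP r1, r3  (cmp 116,96)
BNE again: taken
r3=116+3=119
r1=116&119=116
r3=116-15=101
halt.

101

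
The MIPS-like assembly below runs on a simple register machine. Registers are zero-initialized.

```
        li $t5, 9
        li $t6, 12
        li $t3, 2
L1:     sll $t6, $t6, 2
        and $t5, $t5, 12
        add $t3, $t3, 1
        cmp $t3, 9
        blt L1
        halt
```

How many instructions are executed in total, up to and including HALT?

$t5=9
$t6=12
$t3=2
$t6=12<<2=48
$t5=9&12=8
$t3=2+1=3
cmp $t3, 9  (cmp 3,9)
blt L1: taken
$t6=48<<2=192
$t5=8&12=8
$t3=3+1=4
cmp $t3, 9  (cmp 4,9)
blt L1: taken
$t6=192<<2=768
$t5=8&12=8
$t3=4+1=5
cmp $t3, 9  (cmp 5,9)
blt L1: taken
$t6=768<<2=3072
$t5=8&12=8
$t3=5+1=6
cmp $t3, 9  (cmp 6,9)
blt L1: taken
$t6=3072<<2=12288
$t5=8&12=8
$t3=6+1=7
cmp $t3, 9  (cmp 7,9)
blt L1: taken
$t6=12288<<2=49152
$t5=8&12=8
$t3=7+1=8
cmp $t3, 9  (cmp 8,9)
blt L1: taken
$t6=49152<<2=196608
$t5=8&12=8
$t3=8+1=9
cmp $t3, 9  (cmp 9,9)
blt L1: not taken
halt.
Total executed instructions: 39.

39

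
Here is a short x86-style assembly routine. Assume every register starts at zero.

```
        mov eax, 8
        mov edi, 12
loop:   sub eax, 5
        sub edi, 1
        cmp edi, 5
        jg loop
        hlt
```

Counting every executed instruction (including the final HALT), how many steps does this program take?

31

mov eax, 8 → eax=8
mov edi, 12 → edi=12
sub eax, 5 → eax=8-5=3
sub edi, 1 → edi=12-1=11
cmp edi, 5  (cmp 11,5)
jg loop: taken
sub eax, 5 → eax=3-5=-2
sub edi, 1 → edi=11-1=10
cmp edi, 5  (cmp 10,5)
jg loop: taken
sub eax, 5 → eax=(-2)-5=-7
sub edi, 1 → edi=10-1=9
cmp edi, 5  (cmp 9,5)
jg loop: taken
sub eax, 5 → eax=(-7)-5=-12
sub edi, 1 → edi=9-1=8
cmp edi, 5  (cmp 8,5)
jg loop: taken
sub eax, 5 → eax=(-12)-5=-17
sub edi, 1 → edi=8-1=7
cmp edi, 5  (cmp 7,5)
jg loop: taken
sub eax, 5 → eax=(-17)-5=-22
sub edi, 1 → edi=7-1=6
cmp edi, 5  (cmp 6,5)
jg loop: taken
sub eax, 5 → eax=(-22)-5=-27
sub edi, 1 → edi=6-1=5
cmp edi, 5  (cmp 5,5)
jg loop: not taken
halt.
Total executed instructions: 31.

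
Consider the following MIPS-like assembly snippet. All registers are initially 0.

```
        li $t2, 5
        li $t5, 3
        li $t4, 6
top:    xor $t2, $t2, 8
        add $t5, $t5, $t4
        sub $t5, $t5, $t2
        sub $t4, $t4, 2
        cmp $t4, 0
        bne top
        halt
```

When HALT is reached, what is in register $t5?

-16

$t2=5
$t5=3
$t4=6
$t2=5^8=13
$t5=3+6=9
$t5=9-13=-4
$t4=6-2=4
cmp $t4, 0  (cmp 4,0)
bne top: taken
$t2=13^8=5
$t5=(-4)+4=0
$t5=0-5=-5
$t4=4-2=2
cmp $t4, 0  (cmp 2,0)
bne top: taken
$t2=5^8=13
$t5=(-5)+2=-3
$t5=(-3)-13=-16
$t4=2-2=0
cmp $t4, 0  (cmp 0,0)
bne top: not taken
halt.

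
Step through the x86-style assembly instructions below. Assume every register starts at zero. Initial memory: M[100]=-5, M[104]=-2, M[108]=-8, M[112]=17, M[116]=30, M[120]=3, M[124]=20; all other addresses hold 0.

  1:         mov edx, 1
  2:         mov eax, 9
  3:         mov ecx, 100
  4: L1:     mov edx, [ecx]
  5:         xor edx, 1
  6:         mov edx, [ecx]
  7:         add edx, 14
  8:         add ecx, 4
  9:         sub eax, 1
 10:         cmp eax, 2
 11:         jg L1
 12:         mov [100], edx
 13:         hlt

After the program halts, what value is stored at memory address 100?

34

edx=1
eax=9
ecx=100
edx=M[100]=-5
edx=(-5)^1=-6
edx=M[100]=-5
edx=(-5)+14=9
ecx=100+4=104
eax=9-1=8
cmp eax, 2  (cmp 8,2)
jg L1: taken
edx=M[104]=-2
edx=(-2)^1=-1
edx=M[104]=-2
edx=(-2)+14=12
ecx=104+4=108
eax=8-1=7
cmp eax, 2  (cmp 7,2)
jg L1: taken
edx=M[108]=-8
edx=(-8)^1=-7
edx=M[108]=-8
edx=(-8)+14=6
ecx=108+4=112
eax=7-1=6
cmp eax, 2  (cmp 6,2)
jg L1: taken
edx=M[112]=17
edx=17^1=16
edx=M[112]=17
edx=17+14=31
ecx=112+4=116
eax=6-1=5
cmp eax, 2  (cmp 5,2)
jg L1: taken
edx=M[116]=30
edx=30^1=31
edx=M[116]=30
edx=30+14=44
ecx=116+4=120
eax=5-1=4
cmp eax, 2  (cmp 4,2)
jg L1: taken
edx=M[120]=3
edx=3^1=2
edx=M[120]=3
edx=3+14=17
ecx=120+4=124
eax=4-1=3
cmp eax, 2  (cmp 3,2)
jg L1: taken
edx=M[124]=20
edx=20^1=21
edx=M[124]=20
edx=20+14=34
ecx=124+4=128
eax=3-1=2
cmp eax, 2  (cmp 2,2)
jg L1: not taken
mov [100], edx → M[100]=34
halt.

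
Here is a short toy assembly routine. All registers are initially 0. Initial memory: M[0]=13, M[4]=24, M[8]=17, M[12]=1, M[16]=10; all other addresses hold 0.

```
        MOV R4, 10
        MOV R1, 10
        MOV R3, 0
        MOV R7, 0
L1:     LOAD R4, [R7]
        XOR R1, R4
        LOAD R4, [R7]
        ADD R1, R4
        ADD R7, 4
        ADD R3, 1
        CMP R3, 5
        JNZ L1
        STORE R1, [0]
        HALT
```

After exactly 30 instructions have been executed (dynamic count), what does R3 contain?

R4=10
R1=10
R3=0
R7=0
R4=M[0]=13
R1=10^13=7
R4=M[0]=13
R1=7+13=20
R7=0+4=4
R3=0+1=1
CMP R3, 5  (cmp 1,5)
JNZ L1: taken
R4=M[4]=24
R1=20^24=12
R4=M[4]=24
R1=12+24=36
R7=4+4=8
R3=1+1=2
CMP R3, 5  (cmp 2,5)
JNZ L1: taken
R4=M[8]=17
R1=36^17=53
R4=M[8]=17
R1=53+17=70
R7=8+4=12
R3=2+1=3
CMP R3, 5  (cmp 3,5)
JNZ L1: taken
R4=M[12]=1
R1=70^1=71
After step 30: R3 = 3.

3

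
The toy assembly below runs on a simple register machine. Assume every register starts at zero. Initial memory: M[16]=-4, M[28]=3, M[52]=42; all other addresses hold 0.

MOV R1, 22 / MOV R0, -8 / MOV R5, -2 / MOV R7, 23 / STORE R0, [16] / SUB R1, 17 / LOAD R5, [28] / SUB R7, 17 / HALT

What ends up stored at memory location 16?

MOV R1, 22 → R1=22
MOV R0, -8 → R0=-8
MOV R5, -2 → R5=-2
MOV R7, 23 → R7=23
STORE R0, [16] → M[16]=-8
SUB R1, 17 → R1=22-17=5
LOAD R5, [28] → R5=M[28]=3
SUB R7, 17 → R7=23-17=6
halt.

-8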